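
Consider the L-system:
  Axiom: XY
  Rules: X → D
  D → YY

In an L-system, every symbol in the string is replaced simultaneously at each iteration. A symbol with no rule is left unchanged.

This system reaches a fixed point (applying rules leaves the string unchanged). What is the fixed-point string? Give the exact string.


Step 0: XY
Step 1: DY
Step 2: YYY
Step 3: YYY  (unchanged — fixed point at step 2)

Answer: YYY


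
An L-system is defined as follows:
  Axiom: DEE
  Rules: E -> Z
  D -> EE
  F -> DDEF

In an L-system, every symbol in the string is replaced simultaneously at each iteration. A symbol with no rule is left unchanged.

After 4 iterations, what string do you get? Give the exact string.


Step 0: DEE
Step 1: EEZZ
Step 2: ZZZZ
Step 3: ZZZZ
Step 4: ZZZZ

Answer: ZZZZ


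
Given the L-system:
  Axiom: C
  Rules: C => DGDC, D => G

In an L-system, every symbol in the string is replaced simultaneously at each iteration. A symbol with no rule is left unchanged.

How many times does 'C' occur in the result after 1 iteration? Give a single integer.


Answer: 1

Derivation:
Step 0: C  (1 'C')
Step 1: DGDC  (1 'C')


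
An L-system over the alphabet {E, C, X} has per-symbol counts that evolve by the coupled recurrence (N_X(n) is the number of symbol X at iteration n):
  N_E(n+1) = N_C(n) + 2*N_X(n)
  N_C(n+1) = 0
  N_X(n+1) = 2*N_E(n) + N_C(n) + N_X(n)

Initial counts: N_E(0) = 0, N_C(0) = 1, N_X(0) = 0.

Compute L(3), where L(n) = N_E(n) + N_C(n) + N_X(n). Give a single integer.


Answer: 13

Derivation:
Step 0: N_E=0, N_C=1, N_X=0, L=1
Step 1: N_E=1, N_C=0, N_X=1, L=2
Step 2: N_E=2, N_C=0, N_X=3, L=5
Step 3: N_E=6, N_C=0, N_X=7, L=13


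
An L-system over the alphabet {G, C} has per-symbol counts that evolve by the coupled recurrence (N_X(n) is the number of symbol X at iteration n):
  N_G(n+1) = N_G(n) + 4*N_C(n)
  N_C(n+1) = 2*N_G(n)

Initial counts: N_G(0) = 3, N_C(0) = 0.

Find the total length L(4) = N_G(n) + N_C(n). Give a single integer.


Step 0: N_G=3, N_C=0, L=3
Step 1: N_G=3, N_C=6, L=9
Step 2: N_G=27, N_C=6, L=33
Step 3: N_G=51, N_C=54, L=105
Step 4: N_G=267, N_C=102, L=369

Answer: 369


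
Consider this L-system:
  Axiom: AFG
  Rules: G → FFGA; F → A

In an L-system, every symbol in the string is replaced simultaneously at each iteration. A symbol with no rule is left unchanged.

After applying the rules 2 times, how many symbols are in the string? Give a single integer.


Answer: 9

Derivation:
Step 0: length = 3
Step 1: length = 6
Step 2: length = 9


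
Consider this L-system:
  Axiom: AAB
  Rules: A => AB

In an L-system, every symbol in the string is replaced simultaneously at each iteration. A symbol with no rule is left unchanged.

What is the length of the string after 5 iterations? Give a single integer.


Step 0: length = 3
Step 1: length = 5
Step 2: length = 7
Step 3: length = 9
Step 4: length = 11
Step 5: length = 13

Answer: 13


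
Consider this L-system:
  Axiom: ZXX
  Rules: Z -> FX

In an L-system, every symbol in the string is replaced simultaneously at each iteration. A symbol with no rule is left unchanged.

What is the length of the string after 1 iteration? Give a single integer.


Answer: 4

Derivation:
Step 0: length = 3
Step 1: length = 4


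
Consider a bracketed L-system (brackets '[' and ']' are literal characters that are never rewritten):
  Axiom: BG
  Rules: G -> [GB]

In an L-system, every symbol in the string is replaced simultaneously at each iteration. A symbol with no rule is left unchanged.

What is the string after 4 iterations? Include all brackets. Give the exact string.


Step 0: BG
Step 1: B[GB]
Step 2: B[[GB]B]
Step 3: B[[[GB]B]B]
Step 4: B[[[[GB]B]B]B]

Answer: B[[[[GB]B]B]B]


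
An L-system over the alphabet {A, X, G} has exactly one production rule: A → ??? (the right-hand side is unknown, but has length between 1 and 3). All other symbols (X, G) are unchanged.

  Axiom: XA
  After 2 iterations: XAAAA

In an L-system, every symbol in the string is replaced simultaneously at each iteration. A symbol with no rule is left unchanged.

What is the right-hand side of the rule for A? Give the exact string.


Answer: AA

Derivation:
Trying A → AA:
  Step 0: XA
  Step 1: XAA
  Step 2: XAAAA
Matches the given result.


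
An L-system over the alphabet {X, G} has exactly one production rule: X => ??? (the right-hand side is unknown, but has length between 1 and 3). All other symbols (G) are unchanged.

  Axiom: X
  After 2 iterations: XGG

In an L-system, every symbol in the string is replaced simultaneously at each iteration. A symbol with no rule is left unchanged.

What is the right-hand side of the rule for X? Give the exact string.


Trying X => XG:
  Step 0: X
  Step 1: XG
  Step 2: XGG
Matches the given result.

Answer: XG


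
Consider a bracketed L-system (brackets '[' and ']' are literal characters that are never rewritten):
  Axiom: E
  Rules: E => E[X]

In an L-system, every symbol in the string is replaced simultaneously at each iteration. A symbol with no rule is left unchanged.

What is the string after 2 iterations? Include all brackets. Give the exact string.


Answer: E[X][X]

Derivation:
Step 0: E
Step 1: E[X]
Step 2: E[X][X]


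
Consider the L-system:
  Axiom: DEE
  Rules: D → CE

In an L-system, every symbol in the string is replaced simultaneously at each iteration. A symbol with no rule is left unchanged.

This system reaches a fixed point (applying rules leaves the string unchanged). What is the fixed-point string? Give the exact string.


Answer: CEEE

Derivation:
Step 0: DEE
Step 1: CEEE
Step 2: CEEE  (unchanged — fixed point at step 1)


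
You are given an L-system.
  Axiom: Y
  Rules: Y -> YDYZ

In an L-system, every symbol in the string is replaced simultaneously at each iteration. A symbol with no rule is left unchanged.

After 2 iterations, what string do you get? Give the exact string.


Answer: YDYZDYDYZZ

Derivation:
Step 0: Y
Step 1: YDYZ
Step 2: YDYZDYDYZZ


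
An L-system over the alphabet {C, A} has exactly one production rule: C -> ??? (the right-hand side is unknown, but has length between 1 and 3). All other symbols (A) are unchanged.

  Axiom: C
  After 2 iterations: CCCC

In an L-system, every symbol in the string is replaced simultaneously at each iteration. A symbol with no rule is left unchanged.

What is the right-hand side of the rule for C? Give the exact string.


Trying C -> CC:
  Step 0: C
  Step 1: CC
  Step 2: CCCC
Matches the given result.

Answer: CC


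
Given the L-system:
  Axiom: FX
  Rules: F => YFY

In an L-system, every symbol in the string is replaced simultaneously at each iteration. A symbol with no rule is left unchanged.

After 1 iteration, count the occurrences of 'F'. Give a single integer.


Step 0: FX  (1 'F')
Step 1: YFYX  (1 'F')

Answer: 1


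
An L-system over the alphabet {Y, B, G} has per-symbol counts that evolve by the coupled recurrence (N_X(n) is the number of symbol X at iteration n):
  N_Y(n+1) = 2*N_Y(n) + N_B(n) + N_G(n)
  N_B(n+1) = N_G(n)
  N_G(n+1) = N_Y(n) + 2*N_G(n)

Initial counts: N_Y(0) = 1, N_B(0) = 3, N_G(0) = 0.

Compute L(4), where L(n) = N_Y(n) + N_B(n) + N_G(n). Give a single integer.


Step 0: N_Y=1, N_B=3, N_G=0, L=4
Step 1: N_Y=5, N_B=0, N_G=1, L=6
Step 2: N_Y=11, N_B=1, N_G=7, L=19
Step 3: N_Y=30, N_B=7, N_G=25, L=62
Step 4: N_Y=92, N_B=25, N_G=80, L=197

Answer: 197


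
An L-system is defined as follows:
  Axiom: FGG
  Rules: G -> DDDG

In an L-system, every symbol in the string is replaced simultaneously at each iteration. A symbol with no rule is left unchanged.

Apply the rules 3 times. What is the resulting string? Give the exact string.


Answer: FDDDDDDDDDGDDDDDDDDDG

Derivation:
Step 0: FGG
Step 1: FDDDGDDDG
Step 2: FDDDDDDGDDDDDDG
Step 3: FDDDDDDDDDGDDDDDDDDDG


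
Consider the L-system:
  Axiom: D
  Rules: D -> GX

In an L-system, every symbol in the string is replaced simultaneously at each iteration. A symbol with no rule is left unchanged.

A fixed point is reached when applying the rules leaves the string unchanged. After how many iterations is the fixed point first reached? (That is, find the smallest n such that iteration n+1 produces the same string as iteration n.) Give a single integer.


Step 0: D
Step 1: GX
Step 2: GX  (unchanged — fixed point at step 1)

Answer: 1


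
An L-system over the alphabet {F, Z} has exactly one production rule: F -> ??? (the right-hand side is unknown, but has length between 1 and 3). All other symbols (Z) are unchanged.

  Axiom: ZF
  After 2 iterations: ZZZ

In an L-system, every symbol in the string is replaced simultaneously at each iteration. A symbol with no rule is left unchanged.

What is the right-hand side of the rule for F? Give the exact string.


Answer: ZZ

Derivation:
Trying F -> ZZ:
  Step 0: ZF
  Step 1: ZZZ
  Step 2: ZZZ
Matches the given result.


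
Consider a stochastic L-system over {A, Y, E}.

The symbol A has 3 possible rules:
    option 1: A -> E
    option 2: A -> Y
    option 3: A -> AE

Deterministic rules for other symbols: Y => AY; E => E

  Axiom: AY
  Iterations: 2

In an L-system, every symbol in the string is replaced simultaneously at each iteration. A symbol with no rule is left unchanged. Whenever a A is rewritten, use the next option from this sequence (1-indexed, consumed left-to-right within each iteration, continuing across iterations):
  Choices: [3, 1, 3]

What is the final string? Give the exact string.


Step 0: AY
Step 1: AEAY  (used choices [3])
Step 2: EEAEAY  (used choices [1, 3])

Answer: EEAEAY


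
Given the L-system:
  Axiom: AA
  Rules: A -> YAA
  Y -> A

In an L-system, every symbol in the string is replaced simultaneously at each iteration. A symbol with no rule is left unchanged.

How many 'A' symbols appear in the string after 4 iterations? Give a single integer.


Step 0: AA  (2 'A')
Step 1: YAAYAA  (4 'A')
Step 2: AYAAYAAAYAAYAA  (10 'A')
Step 3: YAAAYAAYAAAYAAYAAYAAAYAAYAAAYAAYAA  (24 'A')
Step 4: AYAAYAAYAAAYAAYAAAYAAYAAYAAAYAAYAAAYAAYAAAYAAYAAYAAAYAAYAAAYAAYAAYAAAYAAYAAAYAAYAA  (58 'A')

Answer: 58


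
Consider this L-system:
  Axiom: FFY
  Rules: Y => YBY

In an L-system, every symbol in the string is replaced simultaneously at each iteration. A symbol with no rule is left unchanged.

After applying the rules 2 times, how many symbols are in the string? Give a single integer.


Answer: 9

Derivation:
Step 0: length = 3
Step 1: length = 5
Step 2: length = 9


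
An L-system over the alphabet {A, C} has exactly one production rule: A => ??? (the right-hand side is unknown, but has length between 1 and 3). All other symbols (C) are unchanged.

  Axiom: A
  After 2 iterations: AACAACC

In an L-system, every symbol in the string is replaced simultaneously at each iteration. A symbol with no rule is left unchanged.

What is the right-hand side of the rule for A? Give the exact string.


Answer: AAC

Derivation:
Trying A => AAC:
  Step 0: A
  Step 1: AAC
  Step 2: AACAACC
Matches the given result.


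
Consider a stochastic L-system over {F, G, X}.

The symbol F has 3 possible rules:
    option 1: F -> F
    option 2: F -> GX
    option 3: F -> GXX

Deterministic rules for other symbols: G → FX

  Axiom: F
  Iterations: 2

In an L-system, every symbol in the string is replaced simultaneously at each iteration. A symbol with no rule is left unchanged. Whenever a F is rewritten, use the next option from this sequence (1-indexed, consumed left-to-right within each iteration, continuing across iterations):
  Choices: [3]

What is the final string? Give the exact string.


Step 0: F
Step 1: GXX  (used choices [3])
Step 2: FXXX  (used choices [])

Answer: FXXX


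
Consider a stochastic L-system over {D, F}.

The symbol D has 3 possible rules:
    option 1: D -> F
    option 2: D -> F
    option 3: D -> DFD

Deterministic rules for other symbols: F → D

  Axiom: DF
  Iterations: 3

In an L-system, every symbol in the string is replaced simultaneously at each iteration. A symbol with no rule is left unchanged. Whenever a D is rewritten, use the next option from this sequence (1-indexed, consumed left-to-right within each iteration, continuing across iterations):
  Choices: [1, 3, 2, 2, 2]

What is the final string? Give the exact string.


Answer: FFDF

Derivation:
Step 0: DF
Step 1: FD  (used choices [1])
Step 2: DDFD  (used choices [3])
Step 3: FFDF  (used choices [2, 2, 2])


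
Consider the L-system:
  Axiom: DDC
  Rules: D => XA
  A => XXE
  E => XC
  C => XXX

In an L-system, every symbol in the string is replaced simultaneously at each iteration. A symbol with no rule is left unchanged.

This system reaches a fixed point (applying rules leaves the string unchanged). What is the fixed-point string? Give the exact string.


Answer: XXXXXXXXXXXXXXXXX

Derivation:
Step 0: DDC
Step 1: XAXAXXX
Step 2: XXXEXXXEXXX
Step 3: XXXXCXXXXCXXX
Step 4: XXXXXXXXXXXXXXXXX
Step 5: XXXXXXXXXXXXXXXXX  (unchanged — fixed point at step 4)


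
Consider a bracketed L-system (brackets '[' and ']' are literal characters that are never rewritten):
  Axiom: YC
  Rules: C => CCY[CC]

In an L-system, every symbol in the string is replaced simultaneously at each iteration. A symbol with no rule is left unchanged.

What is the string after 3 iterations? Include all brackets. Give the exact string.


Answer: YCCY[CC]CCY[CC]Y[CCY[CC]CCY[CC]]CCY[CC]CCY[CC]Y[CCY[CC]CCY[CC]]Y[CCY[CC]CCY[CC]Y[CCY[CC]CCY[CC]]CCY[CC]CCY[CC]Y[CCY[CC]CCY[CC]]]

Derivation:
Step 0: YC
Step 1: YCCY[CC]
Step 2: YCCY[CC]CCY[CC]Y[CCY[CC]CCY[CC]]
Step 3: YCCY[CC]CCY[CC]Y[CCY[CC]CCY[CC]]CCY[CC]CCY[CC]Y[CCY[CC]CCY[CC]]Y[CCY[CC]CCY[CC]Y[CCY[CC]CCY[CC]]CCY[CC]CCY[CC]Y[CCY[CC]CCY[CC]]]


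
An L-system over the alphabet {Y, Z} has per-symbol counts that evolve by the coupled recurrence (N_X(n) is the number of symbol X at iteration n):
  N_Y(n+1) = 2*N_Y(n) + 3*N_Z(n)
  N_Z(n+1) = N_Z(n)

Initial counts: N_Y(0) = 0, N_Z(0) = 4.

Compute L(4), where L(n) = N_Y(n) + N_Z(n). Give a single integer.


Answer: 184

Derivation:
Step 0: N_Y=0, N_Z=4, L=4
Step 1: N_Y=12, N_Z=4, L=16
Step 2: N_Y=36, N_Z=4, L=40
Step 3: N_Y=84, N_Z=4, L=88
Step 4: N_Y=180, N_Z=4, L=184


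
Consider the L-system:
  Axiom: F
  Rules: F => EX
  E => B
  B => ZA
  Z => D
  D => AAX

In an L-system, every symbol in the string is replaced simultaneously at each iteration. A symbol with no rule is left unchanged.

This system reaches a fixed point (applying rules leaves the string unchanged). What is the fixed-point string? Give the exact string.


Answer: AAXAX

Derivation:
Step 0: F
Step 1: EX
Step 2: BX
Step 3: ZAX
Step 4: DAX
Step 5: AAXAX
Step 6: AAXAX  (unchanged — fixed point at step 5)


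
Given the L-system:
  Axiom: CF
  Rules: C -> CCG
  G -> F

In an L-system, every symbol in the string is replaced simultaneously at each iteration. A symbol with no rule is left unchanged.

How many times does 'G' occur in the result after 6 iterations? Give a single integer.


Answer: 32

Derivation:
Step 0: CF  (0 'G')
Step 1: CCGF  (1 'G')
Step 2: CCGCCGFF  (2 'G')
Step 3: CCGCCGFCCGCCGFFF  (4 'G')
Step 4: CCGCCGFCCGCCGFFCCGCCGFCCGCCGFFFF  (8 'G')
Step 5: CCGCCGFCCGCCGFFCCGCCGFCCGCCGFFFCCGCCGFCCGCCGFFCCGCCGFCCGCCGFFFFF  (16 'G')
Step 6: CCGCCGFCCGCCGFFCCGCCGFCCGCCGFFFCCGCCGFCCGCCGFFCCGCCGFCCGCCGFFFFCCGCCGFCCGCCGFFCCGCCGFCCGCCGFFFCCGCCGFCCGCCGFFCCGCCGFCCGCCGFFFFFF  (32 'G')


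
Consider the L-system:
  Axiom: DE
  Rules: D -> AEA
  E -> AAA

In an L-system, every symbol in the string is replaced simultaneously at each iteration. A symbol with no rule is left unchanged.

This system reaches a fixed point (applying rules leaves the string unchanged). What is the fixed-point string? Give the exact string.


Step 0: DE
Step 1: AEAAAA
Step 2: AAAAAAAA
Step 3: AAAAAAAA  (unchanged — fixed point at step 2)

Answer: AAAAAAAA


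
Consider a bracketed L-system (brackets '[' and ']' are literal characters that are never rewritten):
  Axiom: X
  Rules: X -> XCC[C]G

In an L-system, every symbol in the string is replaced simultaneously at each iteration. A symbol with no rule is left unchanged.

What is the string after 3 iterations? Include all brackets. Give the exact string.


Answer: XCC[C]GCC[C]GCC[C]G

Derivation:
Step 0: X
Step 1: XCC[C]G
Step 2: XCC[C]GCC[C]G
Step 3: XCC[C]GCC[C]GCC[C]G


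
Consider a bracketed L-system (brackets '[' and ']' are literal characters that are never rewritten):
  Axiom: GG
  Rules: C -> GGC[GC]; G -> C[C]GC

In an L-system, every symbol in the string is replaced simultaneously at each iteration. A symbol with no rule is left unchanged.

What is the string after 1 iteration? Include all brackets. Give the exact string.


Answer: C[C]GCC[C]GC

Derivation:
Step 0: GG
Step 1: C[C]GCC[C]GC


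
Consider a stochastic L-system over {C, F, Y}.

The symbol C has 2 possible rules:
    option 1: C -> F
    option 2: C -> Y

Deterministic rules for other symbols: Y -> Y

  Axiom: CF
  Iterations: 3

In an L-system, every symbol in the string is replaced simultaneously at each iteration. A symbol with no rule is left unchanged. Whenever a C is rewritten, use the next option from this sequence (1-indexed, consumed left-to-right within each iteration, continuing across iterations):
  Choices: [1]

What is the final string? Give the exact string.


Step 0: CF
Step 1: FF  (used choices [1])
Step 2: FF  (used choices [])
Step 3: FF  (used choices [])

Answer: FF


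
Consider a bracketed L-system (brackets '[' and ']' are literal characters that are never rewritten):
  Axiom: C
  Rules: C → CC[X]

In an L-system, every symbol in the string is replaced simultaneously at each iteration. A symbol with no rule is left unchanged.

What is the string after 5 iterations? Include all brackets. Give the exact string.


Answer: CC[X]CC[X][X]CC[X]CC[X][X][X]CC[X]CC[X][X]CC[X]CC[X][X][X][X]CC[X]CC[X][X]CC[X]CC[X][X][X]CC[X]CC[X][X]CC[X]CC[X][X][X][X][X]

Derivation:
Step 0: C
Step 1: CC[X]
Step 2: CC[X]CC[X][X]
Step 3: CC[X]CC[X][X]CC[X]CC[X][X][X]
Step 4: CC[X]CC[X][X]CC[X]CC[X][X][X]CC[X]CC[X][X]CC[X]CC[X][X][X][X]
Step 5: CC[X]CC[X][X]CC[X]CC[X][X][X]CC[X]CC[X][X]CC[X]CC[X][X][X][X]CC[X]CC[X][X]CC[X]CC[X][X][X]CC[X]CC[X][X]CC[X]CC[X][X][X][X][X]


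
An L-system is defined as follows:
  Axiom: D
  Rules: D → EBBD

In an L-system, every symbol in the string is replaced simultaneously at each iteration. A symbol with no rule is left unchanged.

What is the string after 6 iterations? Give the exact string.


Step 0: D
Step 1: EBBD
Step 2: EBBEBBD
Step 3: EBBEBBEBBD
Step 4: EBBEBBEBBEBBD
Step 5: EBBEBBEBBEBBEBBD
Step 6: EBBEBBEBBEBBEBBEBBD

Answer: EBBEBBEBBEBBEBBEBBD


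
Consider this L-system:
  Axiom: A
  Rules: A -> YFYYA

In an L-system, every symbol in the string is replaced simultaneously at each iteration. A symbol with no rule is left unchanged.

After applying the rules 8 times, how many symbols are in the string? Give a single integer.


Answer: 33

Derivation:
Step 0: length = 1
Step 1: length = 5
Step 2: length = 9
Step 3: length = 13
Step 4: length = 17
Step 5: length = 21
Step 6: length = 25
Step 7: length = 29
Step 8: length = 33


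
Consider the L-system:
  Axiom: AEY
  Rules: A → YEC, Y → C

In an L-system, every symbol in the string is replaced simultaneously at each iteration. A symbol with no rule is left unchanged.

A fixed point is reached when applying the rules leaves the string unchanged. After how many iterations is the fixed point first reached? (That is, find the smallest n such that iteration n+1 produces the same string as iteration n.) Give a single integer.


Answer: 2

Derivation:
Step 0: AEY
Step 1: YECEC
Step 2: CECEC
Step 3: CECEC  (unchanged — fixed point at step 2)


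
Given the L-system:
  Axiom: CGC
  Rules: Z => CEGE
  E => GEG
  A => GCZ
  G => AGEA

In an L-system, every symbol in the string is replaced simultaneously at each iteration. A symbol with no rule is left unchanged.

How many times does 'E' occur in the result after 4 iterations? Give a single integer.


Step 0: CGC  (0 'E')
Step 1: CAGEAC  (1 'E')
Step 2: CGCZAGEAGEGGCZC  (2 'E')
Step 3: CAGEACCEGEGCZAGEAGEGGCZAGEAGEGAGEAAGEACCEGEC  (11 'E')
Step 4: CGCZAGEAGEGGCZCCGEGAGEAGEGAGEACCEGEGCZAGEAGEGGCZAGEAGEGAGEAAGEACCEGEGCZAGEAGEGGCZAGEAGEGAGEAGCZAGEAGEGGCZGCZAGEAGEGGCZCCGEGAGEAGEGC  (28 'E')

Answer: 28


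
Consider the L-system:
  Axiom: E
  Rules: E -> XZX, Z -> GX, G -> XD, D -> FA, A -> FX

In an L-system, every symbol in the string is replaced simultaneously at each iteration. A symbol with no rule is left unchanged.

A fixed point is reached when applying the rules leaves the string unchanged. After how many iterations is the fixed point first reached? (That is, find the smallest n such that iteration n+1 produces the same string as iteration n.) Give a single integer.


Answer: 5

Derivation:
Step 0: E
Step 1: XZX
Step 2: XGXX
Step 3: XXDXX
Step 4: XXFAXX
Step 5: XXFFXXX
Step 6: XXFFXXX  (unchanged — fixed point at step 5)


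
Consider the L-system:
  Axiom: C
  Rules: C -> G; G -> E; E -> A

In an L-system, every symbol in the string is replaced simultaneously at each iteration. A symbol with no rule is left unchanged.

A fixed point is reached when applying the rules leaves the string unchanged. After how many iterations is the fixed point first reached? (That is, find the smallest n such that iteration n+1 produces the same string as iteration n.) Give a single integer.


Step 0: C
Step 1: G
Step 2: E
Step 3: A
Step 4: A  (unchanged — fixed point at step 3)

Answer: 3


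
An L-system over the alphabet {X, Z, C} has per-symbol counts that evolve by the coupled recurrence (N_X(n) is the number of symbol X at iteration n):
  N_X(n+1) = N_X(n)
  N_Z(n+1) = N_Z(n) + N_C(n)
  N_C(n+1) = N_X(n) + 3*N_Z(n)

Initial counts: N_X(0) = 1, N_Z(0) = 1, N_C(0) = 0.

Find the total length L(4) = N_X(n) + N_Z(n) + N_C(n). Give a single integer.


Answer: 54

Derivation:
Step 0: N_X=1, N_Z=1, N_C=0, L=2
Step 1: N_X=1, N_Z=1, N_C=4, L=6
Step 2: N_X=1, N_Z=5, N_C=4, L=10
Step 3: N_X=1, N_Z=9, N_C=16, L=26
Step 4: N_X=1, N_Z=25, N_C=28, L=54


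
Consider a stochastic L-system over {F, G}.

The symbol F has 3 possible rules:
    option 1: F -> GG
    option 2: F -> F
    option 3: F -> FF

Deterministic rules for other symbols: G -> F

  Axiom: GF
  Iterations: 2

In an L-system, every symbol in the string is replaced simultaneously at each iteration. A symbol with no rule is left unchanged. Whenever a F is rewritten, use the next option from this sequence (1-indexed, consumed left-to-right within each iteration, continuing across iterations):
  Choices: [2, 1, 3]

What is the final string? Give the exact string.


Step 0: GF
Step 1: FF  (used choices [2])
Step 2: GGFF  (used choices [1, 3])

Answer: GGFF


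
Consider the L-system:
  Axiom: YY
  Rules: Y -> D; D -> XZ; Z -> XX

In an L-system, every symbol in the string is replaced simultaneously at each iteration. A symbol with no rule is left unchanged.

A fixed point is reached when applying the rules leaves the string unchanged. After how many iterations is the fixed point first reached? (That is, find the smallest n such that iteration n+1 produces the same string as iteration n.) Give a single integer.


Answer: 3

Derivation:
Step 0: YY
Step 1: DD
Step 2: XZXZ
Step 3: XXXXXX
Step 4: XXXXXX  (unchanged — fixed point at step 3)


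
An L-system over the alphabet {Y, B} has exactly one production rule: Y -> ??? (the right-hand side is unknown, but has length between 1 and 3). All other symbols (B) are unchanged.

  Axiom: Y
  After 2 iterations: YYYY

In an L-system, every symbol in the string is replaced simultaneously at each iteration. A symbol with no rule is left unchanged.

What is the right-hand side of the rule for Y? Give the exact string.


Trying Y -> YY:
  Step 0: Y
  Step 1: YY
  Step 2: YYYY
Matches the given result.

Answer: YY


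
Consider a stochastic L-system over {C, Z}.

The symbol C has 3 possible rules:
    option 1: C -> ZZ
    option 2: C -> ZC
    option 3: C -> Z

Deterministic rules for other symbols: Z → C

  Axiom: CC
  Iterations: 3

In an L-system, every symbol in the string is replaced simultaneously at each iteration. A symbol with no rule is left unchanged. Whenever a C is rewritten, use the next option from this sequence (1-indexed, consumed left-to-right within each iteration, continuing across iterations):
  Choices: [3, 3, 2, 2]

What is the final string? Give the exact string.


Answer: ZCZC

Derivation:
Step 0: CC
Step 1: ZZ  (used choices [3, 3])
Step 2: CC  (used choices [])
Step 3: ZCZC  (used choices [2, 2])


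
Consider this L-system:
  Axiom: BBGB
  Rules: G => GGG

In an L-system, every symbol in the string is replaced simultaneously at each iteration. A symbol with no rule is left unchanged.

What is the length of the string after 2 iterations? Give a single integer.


Step 0: length = 4
Step 1: length = 6
Step 2: length = 12

Answer: 12


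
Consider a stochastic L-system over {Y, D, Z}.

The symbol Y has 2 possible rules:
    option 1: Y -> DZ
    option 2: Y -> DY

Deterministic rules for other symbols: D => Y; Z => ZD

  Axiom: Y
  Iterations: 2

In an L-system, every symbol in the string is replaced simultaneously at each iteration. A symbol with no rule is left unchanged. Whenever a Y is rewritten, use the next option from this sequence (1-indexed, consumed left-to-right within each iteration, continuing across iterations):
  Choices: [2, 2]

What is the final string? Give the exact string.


Answer: YDY

Derivation:
Step 0: Y
Step 1: DY  (used choices [2])
Step 2: YDY  (used choices [2])


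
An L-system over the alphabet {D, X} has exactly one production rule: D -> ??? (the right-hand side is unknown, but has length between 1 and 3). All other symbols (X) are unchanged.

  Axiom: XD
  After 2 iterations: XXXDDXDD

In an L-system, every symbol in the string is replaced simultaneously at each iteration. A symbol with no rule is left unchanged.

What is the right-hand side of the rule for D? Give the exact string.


Answer: XDD

Derivation:
Trying D -> XDD:
  Step 0: XD
  Step 1: XXDD
  Step 2: XXXDDXDD
Matches the given result.


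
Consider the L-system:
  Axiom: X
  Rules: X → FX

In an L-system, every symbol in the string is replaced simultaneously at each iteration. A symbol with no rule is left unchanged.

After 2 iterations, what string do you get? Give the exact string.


Answer: FFX

Derivation:
Step 0: X
Step 1: FX
Step 2: FFX


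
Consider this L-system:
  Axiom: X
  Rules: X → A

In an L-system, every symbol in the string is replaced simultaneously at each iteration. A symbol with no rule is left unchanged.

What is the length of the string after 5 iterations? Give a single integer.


Step 0: length = 1
Step 1: length = 1
Step 2: length = 1
Step 3: length = 1
Step 4: length = 1
Step 5: length = 1

Answer: 1


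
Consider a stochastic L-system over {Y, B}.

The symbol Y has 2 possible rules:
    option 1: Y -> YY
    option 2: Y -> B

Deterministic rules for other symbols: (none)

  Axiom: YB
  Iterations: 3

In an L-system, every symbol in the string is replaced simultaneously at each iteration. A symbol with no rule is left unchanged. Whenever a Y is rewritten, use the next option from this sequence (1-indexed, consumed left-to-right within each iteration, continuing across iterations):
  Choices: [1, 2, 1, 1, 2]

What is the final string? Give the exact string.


Step 0: YB
Step 1: YYB  (used choices [1])
Step 2: BYYB  (used choices [2, 1])
Step 3: BYYBB  (used choices [1, 2])

Answer: BYYBB


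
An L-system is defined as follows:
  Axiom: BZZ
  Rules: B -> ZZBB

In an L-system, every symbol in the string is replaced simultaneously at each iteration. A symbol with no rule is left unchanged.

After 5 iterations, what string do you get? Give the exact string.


Step 0: BZZ
Step 1: ZZBBZZ
Step 2: ZZZZBBZZBBZZ
Step 3: ZZZZZZBBZZBBZZZZBBZZBBZZ
Step 4: ZZZZZZZZBBZZBBZZZZBBZZBBZZZZZZBBZZBBZZZZBBZZBBZZ
Step 5: ZZZZZZZZZZBBZZBBZZZZBBZZBBZZZZZZBBZZBBZZZZBBZZBBZZZZZZZZBBZZBBZZZZBBZZBBZZZZZZBBZZBBZZZZBBZZBBZZ

Answer: ZZZZZZZZZZBBZZBBZZZZBBZZBBZZZZZZBBZZBBZZZZBBZZBBZZZZZZZZBBZZBBZZZZBBZZBBZZZZZZBBZZBBZZZZBBZZBBZZ


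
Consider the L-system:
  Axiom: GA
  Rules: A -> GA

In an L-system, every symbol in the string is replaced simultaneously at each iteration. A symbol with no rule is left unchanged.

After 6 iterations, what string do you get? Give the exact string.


Answer: GGGGGGGA

Derivation:
Step 0: GA
Step 1: GGA
Step 2: GGGA
Step 3: GGGGA
Step 4: GGGGGA
Step 5: GGGGGGA
Step 6: GGGGGGGA


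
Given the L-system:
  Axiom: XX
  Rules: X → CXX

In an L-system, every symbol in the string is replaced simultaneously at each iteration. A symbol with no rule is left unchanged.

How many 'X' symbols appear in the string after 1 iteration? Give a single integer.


Answer: 4

Derivation:
Step 0: XX  (2 'X')
Step 1: CXXCXX  (4 'X')


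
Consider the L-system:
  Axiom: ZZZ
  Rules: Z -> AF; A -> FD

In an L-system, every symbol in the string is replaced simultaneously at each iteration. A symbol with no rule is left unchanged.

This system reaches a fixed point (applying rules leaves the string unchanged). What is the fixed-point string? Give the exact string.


Step 0: ZZZ
Step 1: AFAFAF
Step 2: FDFFDFFDF
Step 3: FDFFDFFDF  (unchanged — fixed point at step 2)

Answer: FDFFDFFDF


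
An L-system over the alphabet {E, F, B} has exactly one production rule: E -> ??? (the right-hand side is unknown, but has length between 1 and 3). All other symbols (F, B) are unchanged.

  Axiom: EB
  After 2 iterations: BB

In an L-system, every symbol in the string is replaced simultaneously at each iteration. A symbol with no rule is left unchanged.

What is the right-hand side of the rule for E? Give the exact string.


Trying E -> B:
  Step 0: EB
  Step 1: BB
  Step 2: BB
Matches the given result.

Answer: B


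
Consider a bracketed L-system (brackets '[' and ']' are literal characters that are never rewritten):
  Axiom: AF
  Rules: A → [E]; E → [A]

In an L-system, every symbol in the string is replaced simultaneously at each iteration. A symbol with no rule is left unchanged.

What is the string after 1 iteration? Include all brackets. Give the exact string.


Step 0: AF
Step 1: [E]F

Answer: [E]F


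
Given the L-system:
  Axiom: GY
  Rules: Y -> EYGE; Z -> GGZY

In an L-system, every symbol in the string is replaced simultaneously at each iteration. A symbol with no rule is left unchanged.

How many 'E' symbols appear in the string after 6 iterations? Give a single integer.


Answer: 12

Derivation:
Step 0: GY  (0 'E')
Step 1: GEYGE  (2 'E')
Step 2: GEEYGEGE  (4 'E')
Step 3: GEEEYGEGEGE  (6 'E')
Step 4: GEEEEYGEGEGEGE  (8 'E')
Step 5: GEEEEEYGEGEGEGEGE  (10 'E')
Step 6: GEEEEEEYGEGEGEGEGEGE  (12 'E')


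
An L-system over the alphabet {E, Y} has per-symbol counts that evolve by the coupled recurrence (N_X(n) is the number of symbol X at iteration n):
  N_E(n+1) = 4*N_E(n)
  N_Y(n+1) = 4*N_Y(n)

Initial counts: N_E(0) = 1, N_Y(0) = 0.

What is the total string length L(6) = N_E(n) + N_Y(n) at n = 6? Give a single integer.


Step 0: N_E=1, N_Y=0, L=1
Step 1: N_E=4, N_Y=0, L=4
Step 2: N_E=16, N_Y=0, L=16
Step 3: N_E=64, N_Y=0, L=64
Step 4: N_E=256, N_Y=0, L=256
Step 5: N_E=1024, N_Y=0, L=1024
Step 6: N_E=4096, N_Y=0, L=4096

Answer: 4096


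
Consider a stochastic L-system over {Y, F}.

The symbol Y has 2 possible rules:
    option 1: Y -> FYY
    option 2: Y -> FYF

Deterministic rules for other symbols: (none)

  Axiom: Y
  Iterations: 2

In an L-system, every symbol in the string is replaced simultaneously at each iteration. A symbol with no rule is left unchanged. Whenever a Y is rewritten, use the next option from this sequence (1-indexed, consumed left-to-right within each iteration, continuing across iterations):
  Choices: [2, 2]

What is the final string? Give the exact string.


Step 0: Y
Step 1: FYF  (used choices [2])
Step 2: FFYFF  (used choices [2])

Answer: FFYFF


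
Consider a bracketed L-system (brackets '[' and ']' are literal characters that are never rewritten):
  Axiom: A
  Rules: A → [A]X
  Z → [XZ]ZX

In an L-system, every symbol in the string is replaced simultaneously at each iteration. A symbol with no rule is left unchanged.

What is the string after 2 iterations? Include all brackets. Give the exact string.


Step 0: A
Step 1: [A]X
Step 2: [[A]X]X

Answer: [[A]X]X


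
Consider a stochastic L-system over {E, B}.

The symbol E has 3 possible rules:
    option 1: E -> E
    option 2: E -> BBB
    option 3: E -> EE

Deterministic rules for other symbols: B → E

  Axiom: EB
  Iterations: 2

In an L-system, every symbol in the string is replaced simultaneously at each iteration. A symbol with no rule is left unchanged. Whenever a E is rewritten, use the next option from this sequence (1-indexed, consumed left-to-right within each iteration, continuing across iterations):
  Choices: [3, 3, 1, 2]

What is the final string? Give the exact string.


Step 0: EB
Step 1: EEE  (used choices [3])
Step 2: EEEBBB  (used choices [3, 1, 2])

Answer: EEEBBB


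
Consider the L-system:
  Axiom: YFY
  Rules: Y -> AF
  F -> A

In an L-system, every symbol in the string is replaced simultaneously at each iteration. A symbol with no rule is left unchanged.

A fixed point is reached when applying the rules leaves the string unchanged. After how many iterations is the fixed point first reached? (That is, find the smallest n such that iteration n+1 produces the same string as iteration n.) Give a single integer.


Step 0: YFY
Step 1: AFAAF
Step 2: AAAAA
Step 3: AAAAA  (unchanged — fixed point at step 2)

Answer: 2


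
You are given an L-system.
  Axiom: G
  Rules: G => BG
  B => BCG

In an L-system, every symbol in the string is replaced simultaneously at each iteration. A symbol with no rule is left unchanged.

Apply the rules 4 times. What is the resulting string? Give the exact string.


Step 0: G
Step 1: BG
Step 2: BCGBG
Step 3: BCGCBGBCGBG
Step 4: BCGCBGCBCGBGBCGCBGBCGBG

Answer: BCGCBGCBCGBGBCGCBGBCGBG


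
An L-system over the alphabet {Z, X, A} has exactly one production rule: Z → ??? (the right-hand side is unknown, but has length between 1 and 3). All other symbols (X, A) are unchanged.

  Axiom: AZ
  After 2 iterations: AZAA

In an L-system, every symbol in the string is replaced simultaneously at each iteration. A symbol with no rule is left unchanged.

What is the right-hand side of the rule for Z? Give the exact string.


Trying Z → ZA:
  Step 0: AZ
  Step 1: AZA
  Step 2: AZAA
Matches the given result.

Answer: ZA


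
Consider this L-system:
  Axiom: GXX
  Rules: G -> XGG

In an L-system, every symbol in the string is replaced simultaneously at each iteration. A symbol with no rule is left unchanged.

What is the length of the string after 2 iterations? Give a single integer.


Answer: 9

Derivation:
Step 0: length = 3
Step 1: length = 5
Step 2: length = 9


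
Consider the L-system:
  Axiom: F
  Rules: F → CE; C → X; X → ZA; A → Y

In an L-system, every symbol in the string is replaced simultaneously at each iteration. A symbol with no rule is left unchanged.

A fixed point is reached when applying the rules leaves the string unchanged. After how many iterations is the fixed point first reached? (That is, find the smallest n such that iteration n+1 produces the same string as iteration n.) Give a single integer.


Answer: 4

Derivation:
Step 0: F
Step 1: CE
Step 2: XE
Step 3: ZAE
Step 4: ZYE
Step 5: ZYE  (unchanged — fixed point at step 4)


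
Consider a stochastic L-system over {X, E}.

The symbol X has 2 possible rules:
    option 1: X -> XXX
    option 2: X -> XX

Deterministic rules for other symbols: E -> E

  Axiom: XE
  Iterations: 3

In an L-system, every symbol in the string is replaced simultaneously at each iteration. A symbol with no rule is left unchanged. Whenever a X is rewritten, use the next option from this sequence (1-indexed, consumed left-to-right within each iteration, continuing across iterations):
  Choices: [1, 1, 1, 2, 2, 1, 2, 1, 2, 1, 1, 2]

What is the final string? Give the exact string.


Step 0: XE
Step 1: XXXE  (used choices [1])
Step 2: XXXXXXXXE  (used choices [1, 1, 2])
Step 3: XXXXXXXXXXXXXXXXXXXXE  (used choices [2, 1, 2, 1, 2, 1, 1, 2])

Answer: XXXXXXXXXXXXXXXXXXXXE


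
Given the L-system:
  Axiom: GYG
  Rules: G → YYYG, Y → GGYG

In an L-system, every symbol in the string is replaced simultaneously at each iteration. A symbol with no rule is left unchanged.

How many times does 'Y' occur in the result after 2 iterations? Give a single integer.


Step 0: GYG  (1 'Y')
Step 1: YYYGGGYGYYYG  (7 'Y')
Step 2: GGYGGGYGGGYGYYYGYYYGYYYGGGYGYYYGGGYGGGYGGGYGYYYG  (22 'Y')

Answer: 22


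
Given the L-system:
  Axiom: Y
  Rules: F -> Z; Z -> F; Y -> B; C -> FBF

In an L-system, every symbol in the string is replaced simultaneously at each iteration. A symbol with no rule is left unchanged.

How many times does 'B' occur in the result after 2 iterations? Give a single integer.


Answer: 1

Derivation:
Step 0: Y  (0 'B')
Step 1: B  (1 'B')
Step 2: B  (1 'B')


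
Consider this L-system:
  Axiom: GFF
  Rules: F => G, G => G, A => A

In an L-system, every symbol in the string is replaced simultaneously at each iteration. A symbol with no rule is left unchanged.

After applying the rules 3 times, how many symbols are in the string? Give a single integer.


Answer: 3

Derivation:
Step 0: length = 3
Step 1: length = 3
Step 2: length = 3
Step 3: length = 3


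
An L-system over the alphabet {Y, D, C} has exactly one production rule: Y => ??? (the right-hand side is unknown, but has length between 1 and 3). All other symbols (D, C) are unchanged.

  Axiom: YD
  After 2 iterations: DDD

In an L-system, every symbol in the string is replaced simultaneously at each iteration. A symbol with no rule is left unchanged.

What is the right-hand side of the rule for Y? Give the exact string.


Answer: DD

Derivation:
Trying Y => DD:
  Step 0: YD
  Step 1: DDD
  Step 2: DDD
Matches the given result.


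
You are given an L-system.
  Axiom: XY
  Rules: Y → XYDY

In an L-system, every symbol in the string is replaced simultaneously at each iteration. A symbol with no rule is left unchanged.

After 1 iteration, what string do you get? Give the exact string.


Answer: XXYDY

Derivation:
Step 0: XY
Step 1: XXYDY


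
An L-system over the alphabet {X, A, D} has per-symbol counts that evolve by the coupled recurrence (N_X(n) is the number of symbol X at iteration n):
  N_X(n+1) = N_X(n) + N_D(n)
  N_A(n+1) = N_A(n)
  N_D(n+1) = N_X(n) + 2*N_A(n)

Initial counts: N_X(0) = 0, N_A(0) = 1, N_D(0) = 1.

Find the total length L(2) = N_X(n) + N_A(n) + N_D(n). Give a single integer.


Step 0: N_X=0, N_A=1, N_D=1, L=2
Step 1: N_X=1, N_A=1, N_D=2, L=4
Step 2: N_X=3, N_A=1, N_D=3, L=7

Answer: 7


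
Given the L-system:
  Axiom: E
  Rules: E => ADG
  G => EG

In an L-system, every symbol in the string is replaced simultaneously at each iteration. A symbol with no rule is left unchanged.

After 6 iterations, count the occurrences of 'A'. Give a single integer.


Answer: 8

Derivation:
Step 0: E  (0 'A')
Step 1: ADG  (1 'A')
Step 2: ADEG  (1 'A')
Step 3: ADADGEG  (2 'A')
Step 4: ADADEGADGEG  (3 'A')
Step 5: ADADADGEGADEGADGEG  (5 'A')
Step 6: ADADADEGADGEGADADGEGADEGADGEG  (8 'A')


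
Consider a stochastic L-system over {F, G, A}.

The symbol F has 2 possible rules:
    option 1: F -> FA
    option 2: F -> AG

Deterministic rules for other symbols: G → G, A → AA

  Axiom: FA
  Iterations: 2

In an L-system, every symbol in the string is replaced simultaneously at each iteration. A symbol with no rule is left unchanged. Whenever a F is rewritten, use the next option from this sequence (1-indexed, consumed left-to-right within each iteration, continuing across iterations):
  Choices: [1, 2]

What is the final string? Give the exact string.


Answer: AGAAAAAA

Derivation:
Step 0: FA
Step 1: FAAA  (used choices [1])
Step 2: AGAAAAAA  (used choices [2])
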